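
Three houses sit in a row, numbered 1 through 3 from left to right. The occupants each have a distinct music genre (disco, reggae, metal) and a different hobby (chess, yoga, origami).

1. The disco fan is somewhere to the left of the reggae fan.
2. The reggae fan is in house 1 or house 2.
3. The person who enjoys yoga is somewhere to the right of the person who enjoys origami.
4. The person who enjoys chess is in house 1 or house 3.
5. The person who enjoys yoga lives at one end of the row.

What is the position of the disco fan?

1

From clue 2, the reggae fan must be in house 2.
Clue 5 places the person who enjoys yoga in house 3.
That leaves metal as the music genre for house 3.
The only hobby still possible for house 2 is origami.
House 1 music genre: only disco fits.
House 1 hobby: only chess fits.
So: house 1 = disco/chess, house 2 = reggae/origami, house 3 = metal/yoga.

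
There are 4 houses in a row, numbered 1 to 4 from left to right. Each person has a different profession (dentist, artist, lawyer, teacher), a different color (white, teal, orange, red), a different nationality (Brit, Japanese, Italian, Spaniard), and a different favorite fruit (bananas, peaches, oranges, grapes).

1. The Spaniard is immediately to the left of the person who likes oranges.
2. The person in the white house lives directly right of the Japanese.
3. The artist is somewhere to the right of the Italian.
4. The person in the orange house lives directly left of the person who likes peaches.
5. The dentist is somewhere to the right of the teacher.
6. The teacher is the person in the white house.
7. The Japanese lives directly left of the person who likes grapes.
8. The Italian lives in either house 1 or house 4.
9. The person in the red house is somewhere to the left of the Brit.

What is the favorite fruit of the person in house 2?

peaches

From clue 8, the Italian must be in house 1.
House 1 profession: only lawyer fits.
House 4 color: only teal fits.
So house 4 gets Brit for nationality.
House 1's favorite fruit must be bananas (nothing else left).
The person in the white house is in house 3 (clue 2).
The Japanese is in house 2 (clue 2).
From clue 6, the teacher must be in house 3.
By clue 7, the person who likes grapes is in house 3.
House 2's profession must be artist (nothing else left).
That leaves dentist as the profession for house 4.
So house 3 gets Spaniard for nationality.
House 2 favorite fruit: only peaches fits.
House 4 favorite fruit: only oranges fits.
The person in the orange house is in house 1 (clue 4).
The only color still possible for house 2 is red.
So: house 1 = lawyer/orange/Italian/bananas, house 2 = artist/red/Japanese/peaches, house 3 = teacher/white/Spaniard/grapes, house 4 = dentist/teal/Brit/oranges.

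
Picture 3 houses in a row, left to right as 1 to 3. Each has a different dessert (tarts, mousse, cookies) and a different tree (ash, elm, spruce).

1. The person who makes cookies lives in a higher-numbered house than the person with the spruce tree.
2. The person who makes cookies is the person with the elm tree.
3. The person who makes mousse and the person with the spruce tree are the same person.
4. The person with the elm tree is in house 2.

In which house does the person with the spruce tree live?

The person with the elm tree is in house 2 (clue 4).
The only tree still possible for house 1 is spruce.
So house 3 gets ash for tree.
From clue 2, the person who makes cookies must be in house 2.
By clue 3, the person who makes mousse is in house 1.
House 3 dessert: only tarts fits.
So: house 1 = mousse/spruce, house 2 = cookies/elm, house 3 = tarts/ash.

1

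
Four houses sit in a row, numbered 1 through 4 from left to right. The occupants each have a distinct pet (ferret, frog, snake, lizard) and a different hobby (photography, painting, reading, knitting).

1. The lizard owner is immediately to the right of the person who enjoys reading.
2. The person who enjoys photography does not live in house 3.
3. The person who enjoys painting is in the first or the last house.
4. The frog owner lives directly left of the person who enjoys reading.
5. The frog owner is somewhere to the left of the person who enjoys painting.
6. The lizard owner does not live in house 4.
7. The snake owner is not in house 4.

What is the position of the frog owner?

From clue 5, the person who enjoys painting must be in house 4.
The only pet still possible for house 4 is ferret.
Clue 1 places the lizard owner in house 3.
The person who enjoys reading is in house 2 (clue 1).
By clue 4, the frog owner is in house 1.
House 2 pet: only snake fits.
The only hobby still possible for house 3 is knitting.
That leaves photography as the hobby for house 1.
So: house 1 = frog/photography, house 2 = snake/reading, house 3 = lizard/knitting, house 4 = ferret/painting.

1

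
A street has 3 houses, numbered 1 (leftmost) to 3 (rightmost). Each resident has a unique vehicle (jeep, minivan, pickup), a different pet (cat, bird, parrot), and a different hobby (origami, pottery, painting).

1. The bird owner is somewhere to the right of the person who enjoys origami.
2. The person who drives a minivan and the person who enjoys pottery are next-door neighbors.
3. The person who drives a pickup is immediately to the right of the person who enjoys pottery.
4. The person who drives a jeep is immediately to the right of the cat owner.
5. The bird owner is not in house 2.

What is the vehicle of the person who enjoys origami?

minivan

By clue 5, the bird owner is in house 3.
House 1's vehicle must be minivan (nothing else left).
So house 3 gets painting for hobby.
From clue 2, the person who enjoys pottery must be in house 2.
From clue 3, the person who drives a pickup must be in house 3.
House 2's vehicle must be jeep (nothing else left).
So house 1 gets origami for hobby.
By clue 4, the cat owner is in house 1.
The only pet still possible for house 2 is parrot.
So: house 1 = minivan/cat/origami, house 2 = jeep/parrot/pottery, house 3 = pickup/bird/painting.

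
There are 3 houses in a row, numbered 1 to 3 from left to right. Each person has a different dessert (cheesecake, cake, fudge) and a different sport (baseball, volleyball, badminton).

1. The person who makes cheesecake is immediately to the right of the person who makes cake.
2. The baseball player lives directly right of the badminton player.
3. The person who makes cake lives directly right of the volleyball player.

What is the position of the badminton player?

From clue 3, the person who makes cake must be in house 2.
By clue 3, the volleyball player is in house 1.
That leaves fudge as the dessert for house 1.
The only dessert still possible for house 3 is cheesecake.
So house 2 gets badminton for sport.
That leaves baseball as the sport for house 3.
So: house 1 = fudge/volleyball, house 2 = cake/badminton, house 3 = cheesecake/baseball.

2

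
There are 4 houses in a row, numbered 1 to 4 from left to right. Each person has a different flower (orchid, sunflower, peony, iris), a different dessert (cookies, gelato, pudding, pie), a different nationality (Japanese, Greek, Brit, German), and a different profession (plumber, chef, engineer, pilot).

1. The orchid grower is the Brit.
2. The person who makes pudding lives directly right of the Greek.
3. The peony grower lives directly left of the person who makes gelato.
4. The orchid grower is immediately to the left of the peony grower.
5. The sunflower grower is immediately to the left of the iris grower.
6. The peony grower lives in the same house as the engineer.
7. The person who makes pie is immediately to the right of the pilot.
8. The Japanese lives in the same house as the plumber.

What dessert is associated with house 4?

pudding

House 4's flower must be iris (nothing else left).
That leaves cookies as the dessert for house 1.
The sunflower grower is in house 3 (clue 5).
That leaves orchid as the flower for house 1.
The only flower still possible for house 2 is peony.
Clue 1: the Brit is in house 1.
Clue 3: the person who makes gelato is in house 3.
Clue 6: the engineer is in house 2.
By clue 2, the person who makes pudding is in house 4.
Clue 2 places the Greek in house 3.
House 2's dessert must be pie (nothing else left).
The only nationality still possible for house 2 is German.
So house 4 gets Japanese for nationality.
Clue 7 places the pilot in house 1.
Clue 8 places the plumber in house 4.
That leaves chef as the profession for house 3.
So: house 1 = orchid/cookies/Brit/pilot, house 2 = peony/pie/German/engineer, house 3 = sunflower/gelato/Greek/chef, house 4 = iris/pudding/Japanese/plumber.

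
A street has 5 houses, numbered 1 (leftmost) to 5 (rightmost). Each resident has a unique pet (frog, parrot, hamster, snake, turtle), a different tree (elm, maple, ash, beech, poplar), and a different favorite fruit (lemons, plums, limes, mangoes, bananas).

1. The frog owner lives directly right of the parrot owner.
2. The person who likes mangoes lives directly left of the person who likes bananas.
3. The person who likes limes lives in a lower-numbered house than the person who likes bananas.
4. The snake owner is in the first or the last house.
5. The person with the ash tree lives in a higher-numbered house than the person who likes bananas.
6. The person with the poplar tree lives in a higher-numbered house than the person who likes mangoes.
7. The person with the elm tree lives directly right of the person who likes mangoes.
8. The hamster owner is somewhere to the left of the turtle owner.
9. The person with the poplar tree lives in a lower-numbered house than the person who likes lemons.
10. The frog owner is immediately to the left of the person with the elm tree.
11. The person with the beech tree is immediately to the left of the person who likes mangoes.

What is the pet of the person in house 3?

hamster

The frog owner is narrowed to house 2 or 3; consider each.
Placing it in house 3 leads to a contradiction, so it's in house 2.
Clue 1 places the parrot owner in house 1.
Clue 10: the person with the elm tree is in house 3.
House 5 pet: only snake fits.
The only tree still possible for house 4 is poplar.
Clue 7 places the person who likes mangoes in house 2.
From clue 8, the hamster owner must be in house 3.
By clue 8, the turtle owner is in house 4.
From clue 9, the person who likes lemons must be in house 5.
By clue 11, the person with the beech tree is in house 1.
House 2 tree: only maple fits.
That leaves ash as the tree for house 5.
The person who likes bananas is in house 3 (clue 2).
Clue 3 places the person who likes limes in house 1.
House 4's favorite fruit must be plums (nothing else left).
So: house 1 = parrot/beech/limes, house 2 = frog/maple/mangoes, house 3 = hamster/elm/bananas, house 4 = turtle/poplar/plums, house 5 = snake/ash/lemons.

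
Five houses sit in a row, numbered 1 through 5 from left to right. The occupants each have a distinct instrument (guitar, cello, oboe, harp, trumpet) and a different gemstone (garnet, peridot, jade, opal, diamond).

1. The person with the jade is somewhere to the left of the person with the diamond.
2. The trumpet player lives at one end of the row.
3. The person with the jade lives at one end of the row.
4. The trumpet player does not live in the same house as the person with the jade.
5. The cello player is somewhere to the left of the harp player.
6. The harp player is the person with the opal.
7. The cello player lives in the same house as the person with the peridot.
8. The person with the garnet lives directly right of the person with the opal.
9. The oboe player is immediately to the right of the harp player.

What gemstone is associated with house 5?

diamond

From clue 3, the person with the jade must be in house 1.
Clue 4 places the trumpet player in house 5.
House 1's instrument must be guitar (nothing else left).
That leaves oboe as the instrument for house 4.
By clue 5, the cello player is in house 2.
By clue 5, the harp player is in house 3.
Clue 6: the person with the opal is in house 3.
Clue 7: the person with the peridot is in house 2.
The person with the garnet is in house 4 (clue 8).
House 5's gemstone must be diamond (nothing else left).
So: house 1 = guitar/jade, house 2 = cello/peridot, house 3 = harp/opal, house 4 = oboe/garnet, house 5 = trumpet/diamond.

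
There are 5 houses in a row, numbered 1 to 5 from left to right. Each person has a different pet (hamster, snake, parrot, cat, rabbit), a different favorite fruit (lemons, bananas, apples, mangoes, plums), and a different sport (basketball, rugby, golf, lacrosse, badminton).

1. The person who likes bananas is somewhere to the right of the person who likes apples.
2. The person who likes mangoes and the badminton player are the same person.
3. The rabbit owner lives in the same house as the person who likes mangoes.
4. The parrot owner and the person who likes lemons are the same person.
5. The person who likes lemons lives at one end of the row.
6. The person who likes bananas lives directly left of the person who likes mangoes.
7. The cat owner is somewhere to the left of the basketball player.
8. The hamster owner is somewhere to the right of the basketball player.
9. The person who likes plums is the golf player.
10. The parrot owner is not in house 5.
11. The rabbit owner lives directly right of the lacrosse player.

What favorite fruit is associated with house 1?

By clue 4, the parrot owner is in house 1.
By clue 4, the person who likes lemons is in house 1.
The only sport still possible for house 1 is rugby.
The only sport still possible for house 2 is golf.
The only sport still possible for house 5 is badminton.
By clue 2, the person who likes mangoes is in house 5.
Clue 3 places the rabbit owner in house 5.
The person who likes bananas is in house 4 (clue 6).
By clue 9, the person who likes plums is in house 2.
From clue 11, the lacrosse player must be in house 4.
That leaves apples as the favorite fruit for house 3.
So house 3 gets basketball for sport.
Clue 7 places the cat owner in house 2.
That leaves snake as the pet for house 3.
House 4's pet must be hamster (nothing else left).
So: house 1 = parrot/lemons/rugby, house 2 = cat/plums/golf, house 3 = snake/apples/basketball, house 4 = hamster/bananas/lacrosse, house 5 = rabbit/mangoes/badminton.

lemons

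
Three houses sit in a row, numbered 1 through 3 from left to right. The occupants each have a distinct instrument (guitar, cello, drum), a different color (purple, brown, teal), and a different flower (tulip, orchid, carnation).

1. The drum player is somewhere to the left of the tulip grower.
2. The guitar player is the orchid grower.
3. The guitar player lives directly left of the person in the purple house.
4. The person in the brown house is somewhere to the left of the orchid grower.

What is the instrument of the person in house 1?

drum

House 3 instrument: only cello fits.
House 1's flower must be carnation (nothing else left).
Clue 2: the guitar player is in house 2.
From clue 2, the orchid grower must be in house 2.
Clue 3 places the person in the purple house in house 3.
Clue 4 places the person in the brown house in house 1.
House 1 instrument: only drum fits.
House 2 color: only teal fits.
That leaves tulip as the flower for house 3.
So: house 1 = drum/brown/carnation, house 2 = guitar/teal/orchid, house 3 = cello/purple/tulip.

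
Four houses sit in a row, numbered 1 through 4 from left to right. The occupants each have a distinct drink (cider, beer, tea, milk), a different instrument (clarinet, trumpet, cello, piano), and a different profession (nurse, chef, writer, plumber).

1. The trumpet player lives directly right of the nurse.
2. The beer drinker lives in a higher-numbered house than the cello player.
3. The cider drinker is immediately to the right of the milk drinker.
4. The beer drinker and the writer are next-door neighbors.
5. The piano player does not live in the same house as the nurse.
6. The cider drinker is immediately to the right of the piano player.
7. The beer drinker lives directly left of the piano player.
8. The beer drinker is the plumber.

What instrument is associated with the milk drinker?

Clue 7: the beer drinker is in house 2.
By clue 7, the piano player is in house 3.
Clue 8 places the plumber in house 2.
From clue 2, the cello player must be in house 1.
Clue 3 places the cider drinker in house 4.
Clue 3: the milk drinker is in house 3.
The nurse is in house 1 (clue 5).
The only drink still possible for house 1 is tea.
So house 3 gets writer for profession.
House 4's profession must be chef (nothing else left).
The trumpet player is in house 2 (clue 1).
The only instrument still possible for house 4 is clarinet.
So: house 1 = tea/cello/nurse, house 2 = beer/trumpet/plumber, house 3 = milk/piano/writer, house 4 = cider/clarinet/chef.

piano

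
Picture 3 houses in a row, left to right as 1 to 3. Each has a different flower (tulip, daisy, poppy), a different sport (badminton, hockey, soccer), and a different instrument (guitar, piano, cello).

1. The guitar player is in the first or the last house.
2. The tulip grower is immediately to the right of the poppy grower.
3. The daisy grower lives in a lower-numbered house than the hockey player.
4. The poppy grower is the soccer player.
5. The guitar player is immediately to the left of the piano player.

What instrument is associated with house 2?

Clue 5: the guitar player is in house 1.
By clue 5, the piano player is in house 2.
House 3's flower must be tulip (nothing else left).
House 3's instrument must be cello (nothing else left).
From clue 2, the poppy grower must be in house 2.
By clue 4, the soccer player is in house 2.
So house 1 gets daisy for flower.
So house 1 gets badminton for sport.
That leaves hockey as the sport for house 3.
So: house 1 = daisy/badminton/guitar, house 2 = poppy/soccer/piano, house 3 = tulip/hockey/cello.

piano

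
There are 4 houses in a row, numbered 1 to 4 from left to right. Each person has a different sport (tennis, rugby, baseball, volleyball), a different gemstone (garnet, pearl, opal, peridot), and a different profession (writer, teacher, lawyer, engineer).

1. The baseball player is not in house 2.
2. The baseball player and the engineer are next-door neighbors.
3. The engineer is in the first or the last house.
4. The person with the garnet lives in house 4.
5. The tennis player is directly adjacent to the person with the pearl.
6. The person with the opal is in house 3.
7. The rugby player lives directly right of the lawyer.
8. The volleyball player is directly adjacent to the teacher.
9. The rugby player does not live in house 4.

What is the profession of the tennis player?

Clue 3: the engineer is in house 4.
By clue 4, the person with the garnet is in house 4.
From clue 6, the person with the opal must be in house 3.
From clue 2, the baseball player must be in house 3.
The only sport still possible for house 4 is volleyball.
Clue 7: the lawyer is in house 1.
Clue 8 places the teacher in house 3.
House 1 sport: only tennis fits.
House 2 sport: only rugby fits.
That leaves writer as the profession for house 2.
Clue 5: the person with the pearl is in house 2.
So house 1 gets peridot for gemstone.
So: house 1 = tennis/peridot/lawyer, house 2 = rugby/pearl/writer, house 3 = baseball/opal/teacher, house 4 = volleyball/garnet/engineer.

lawyer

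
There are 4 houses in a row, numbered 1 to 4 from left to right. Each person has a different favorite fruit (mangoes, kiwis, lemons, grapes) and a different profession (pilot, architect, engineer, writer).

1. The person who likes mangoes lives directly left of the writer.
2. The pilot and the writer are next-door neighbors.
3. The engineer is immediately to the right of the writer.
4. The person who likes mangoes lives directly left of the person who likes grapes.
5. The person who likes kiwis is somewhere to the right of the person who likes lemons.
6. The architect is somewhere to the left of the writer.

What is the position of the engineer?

The only favorite fruit still possible for house 4 is kiwis.
The person who likes grapes is narrowed to house 2 or 3; consider each.
Placing it in house 2 leads to a contradiction, so it's in house 3.
Clue 4: the person who likes mangoes is in house 2.
So house 1 gets lemons for favorite fruit.
By clue 1, the writer is in house 3.
Clue 3: the engineer is in house 4.
House 1's profession must be architect (nothing else left).
That leaves pilot as the profession for house 2.
So: house 1 = lemons/architect, house 2 = mangoes/pilot, house 3 = grapes/writer, house 4 = kiwis/engineer.

4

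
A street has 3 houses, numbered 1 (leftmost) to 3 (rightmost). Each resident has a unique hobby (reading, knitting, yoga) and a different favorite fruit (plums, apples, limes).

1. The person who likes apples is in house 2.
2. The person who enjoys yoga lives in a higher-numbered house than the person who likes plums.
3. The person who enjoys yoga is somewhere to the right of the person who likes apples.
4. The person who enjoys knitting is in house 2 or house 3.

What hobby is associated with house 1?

From clue 1, the person who likes apples must be in house 2.
From clue 3, the person who enjoys yoga must be in house 3.
So house 1 gets reading for hobby.
House 2 hobby: only knitting fits.
That leaves limes as the favorite fruit for house 3.
So house 1 gets plums for favorite fruit.
So: house 1 = reading/plums, house 2 = knitting/apples, house 3 = yoga/limes.

reading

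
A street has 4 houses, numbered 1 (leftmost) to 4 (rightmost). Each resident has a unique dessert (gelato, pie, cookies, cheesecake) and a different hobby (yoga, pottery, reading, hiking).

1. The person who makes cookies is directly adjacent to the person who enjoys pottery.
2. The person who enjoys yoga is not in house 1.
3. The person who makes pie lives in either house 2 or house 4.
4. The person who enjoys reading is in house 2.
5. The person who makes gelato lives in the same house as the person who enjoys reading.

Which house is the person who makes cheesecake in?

Clue 4 places the person who enjoys reading in house 2.
Clue 5: the person who makes gelato is in house 2.
That leaves pie as the dessert for house 4.
From clue 1, the person who makes cookies must be in house 3.
By clue 1, the person who enjoys pottery is in house 4.
House 1 dessert: only cheesecake fits.
So house 1 gets hiking for hobby.
So house 3 gets yoga for hobby.
So: house 1 = cheesecake/hiking, house 2 = gelato/reading, house 3 = cookies/yoga, house 4 = pie/pottery.

1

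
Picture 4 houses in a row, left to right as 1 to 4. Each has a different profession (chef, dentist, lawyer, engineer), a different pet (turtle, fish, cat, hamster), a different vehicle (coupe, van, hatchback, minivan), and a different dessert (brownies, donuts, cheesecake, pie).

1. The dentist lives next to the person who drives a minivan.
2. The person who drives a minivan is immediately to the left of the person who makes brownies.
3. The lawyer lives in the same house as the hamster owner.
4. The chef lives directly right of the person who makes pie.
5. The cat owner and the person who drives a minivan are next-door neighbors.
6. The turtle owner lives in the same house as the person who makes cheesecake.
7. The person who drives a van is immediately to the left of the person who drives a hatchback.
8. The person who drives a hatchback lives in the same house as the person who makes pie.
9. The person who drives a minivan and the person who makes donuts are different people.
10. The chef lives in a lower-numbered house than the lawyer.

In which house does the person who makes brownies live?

House 4's vehicle must be coupe (nothing else left).
Clue 4 places the chef in house 3.
Clue 4 places the person who makes pie in house 2.
Clue 8 places the person who drives a hatchback in house 2.
By clue 10, the lawyer is in house 4.
House 3's vehicle must be minivan (nothing else left).
Clue 1 places the dentist in house 2.
By clue 2, the person who makes brownies is in house 4.
From clue 3, the hamster owner must be in house 4.
The only profession still possible for house 1 is engineer.
House 1 vehicle: only van fits.
The only dessert still possible for house 1 is donuts.
House 3 dessert: only cheesecake fits.
Clue 6: the turtle owner is in house 3.
That leaves fish as the pet for house 1.
House 2's pet must be cat (nothing else left).
So: house 1 = engineer/fish/van/donuts, house 2 = dentist/cat/hatchback/pie, house 3 = chef/turtle/minivan/cheesecake, house 4 = lawyer/hamster/coupe/brownies.

4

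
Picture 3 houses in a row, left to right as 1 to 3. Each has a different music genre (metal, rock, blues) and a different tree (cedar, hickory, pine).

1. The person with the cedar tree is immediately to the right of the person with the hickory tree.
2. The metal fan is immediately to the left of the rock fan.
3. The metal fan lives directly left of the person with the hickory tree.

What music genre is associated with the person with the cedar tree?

blues

By clue 3, the metal fan is in house 1.
Clue 3: the person with the hickory tree is in house 2.
So house 1 gets pine for tree.
House 3's tree must be cedar (nothing else left).
From clue 2, the rock fan must be in house 2.
House 3's music genre must be blues (nothing else left).
So: house 1 = metal/pine, house 2 = rock/hickory, house 3 = blues/cedar.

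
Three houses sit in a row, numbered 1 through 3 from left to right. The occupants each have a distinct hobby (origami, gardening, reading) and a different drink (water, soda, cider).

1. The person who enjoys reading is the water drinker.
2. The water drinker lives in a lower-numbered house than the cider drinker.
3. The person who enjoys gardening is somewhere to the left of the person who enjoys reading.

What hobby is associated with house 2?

reading

Clue 1 places the person who enjoys reading in house 2.
By clue 1, the water drinker is in house 2.
By clue 2, the cider drinker is in house 3.
Clue 3 places the person who enjoys gardening in house 1.
House 3's hobby must be origami (nothing else left).
So house 1 gets soda for drink.
So: house 1 = gardening/soda, house 2 = reading/water, house 3 = origami/cider.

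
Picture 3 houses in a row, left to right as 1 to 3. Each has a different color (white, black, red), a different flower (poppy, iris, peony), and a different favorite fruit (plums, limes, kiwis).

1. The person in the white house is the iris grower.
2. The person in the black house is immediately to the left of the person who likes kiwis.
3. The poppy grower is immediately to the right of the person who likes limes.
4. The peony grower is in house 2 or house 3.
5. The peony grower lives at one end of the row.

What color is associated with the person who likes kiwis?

The peony grower is in house 3 (clue 5).
House 1's flower must be iris (nothing else left).
House 2 flower: only poppy fits.
Clue 1 places the person in the white house in house 1.
By clue 3, the person who likes limes is in house 1.
House 2 color: only black fits.
So house 3 gets red for color.
Clue 2: the person who likes kiwis is in house 3.
House 2's favorite fruit must be plums (nothing else left).
So: house 1 = white/iris/limes, house 2 = black/poppy/plums, house 3 = red/peony/kiwis.

red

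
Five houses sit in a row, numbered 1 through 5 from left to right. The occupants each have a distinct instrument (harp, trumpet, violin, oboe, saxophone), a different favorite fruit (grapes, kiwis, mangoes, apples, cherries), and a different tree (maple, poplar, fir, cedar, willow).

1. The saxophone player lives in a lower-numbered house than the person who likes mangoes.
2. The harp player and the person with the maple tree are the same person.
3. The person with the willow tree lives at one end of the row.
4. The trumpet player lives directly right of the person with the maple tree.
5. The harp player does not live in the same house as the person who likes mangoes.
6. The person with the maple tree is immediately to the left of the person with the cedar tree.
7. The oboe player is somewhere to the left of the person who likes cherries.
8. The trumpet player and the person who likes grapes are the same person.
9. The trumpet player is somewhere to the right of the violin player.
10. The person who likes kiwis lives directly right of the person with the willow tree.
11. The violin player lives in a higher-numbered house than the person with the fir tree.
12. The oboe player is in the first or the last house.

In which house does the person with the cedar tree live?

5

Clue 10: the person who likes kiwis is in house 2.
Clue 10 places the person with the willow tree in house 1.
Clue 12 places the oboe player in house 1.
So house 1 gets apples for favorite fruit.
The only instrument still possible for house 5 is trumpet.
From clue 4, the person with the maple tree must be in house 4.
The person with the cedar tree is in house 5 (clue 6).
Clue 8 places the person who likes grapes in house 5.
The harp player is in house 4 (clue 2).
Clue 5 places the person who likes mangoes in house 3.
House 2 instrument: only saxophone fits.
House 3 instrument: only violin fits.
That leaves cherries as the favorite fruit for house 4.
The person with the fir tree is in house 2 (clue 11).
House 3's tree must be poplar (nothing else left).
So: house 1 = oboe/apples/willow, house 2 = saxophone/kiwis/fir, house 3 = violin/mangoes/poplar, house 4 = harp/cherries/maple, house 5 = trumpet/grapes/cedar.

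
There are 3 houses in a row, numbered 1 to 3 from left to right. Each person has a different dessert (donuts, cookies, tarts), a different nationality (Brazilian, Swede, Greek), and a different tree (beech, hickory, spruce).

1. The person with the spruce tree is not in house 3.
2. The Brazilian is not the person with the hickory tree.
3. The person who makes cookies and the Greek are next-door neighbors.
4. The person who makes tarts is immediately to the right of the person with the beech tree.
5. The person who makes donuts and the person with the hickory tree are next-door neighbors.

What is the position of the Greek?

2

House 3 tree: only hickory fits.
By clue 5, the person who makes donuts is in house 2.
House 1's dessert must be cookies (nothing else left).
House 3 dessert: only tarts fits.
Clue 3: the Greek is in house 2.
The person with the beech tree is in house 2 (clue 4).
The only nationality still possible for house 3 is Swede.
The only tree still possible for house 1 is spruce.
So house 1 gets Brazilian for nationality.
So: house 1 = cookies/Brazilian/spruce, house 2 = donuts/Greek/beech, house 3 = tarts/Swede/hickory.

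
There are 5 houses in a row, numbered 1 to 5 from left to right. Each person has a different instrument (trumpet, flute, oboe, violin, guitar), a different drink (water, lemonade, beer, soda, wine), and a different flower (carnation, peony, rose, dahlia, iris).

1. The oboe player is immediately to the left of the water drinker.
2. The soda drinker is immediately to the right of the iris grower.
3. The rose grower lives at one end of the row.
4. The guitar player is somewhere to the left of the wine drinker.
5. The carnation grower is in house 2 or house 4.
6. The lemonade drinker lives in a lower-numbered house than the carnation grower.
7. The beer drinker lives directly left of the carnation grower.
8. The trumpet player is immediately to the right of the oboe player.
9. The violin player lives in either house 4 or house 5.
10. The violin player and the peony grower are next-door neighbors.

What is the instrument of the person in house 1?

The violin player is narrowed to house 4 or 5; consider each.
Placing it in house 5 leads to a contradiction, so it's in house 4.
The only instrument still possible for house 5 is flute.
The oboe player is narrowed to house 1 or 2; consider each.
Placing it in house 2 leads to a contradiction, so it's in house 1.
The water drinker is in house 2 (clue 1).
By clue 8, the trumpet player is in house 2.
That leaves guitar as the instrument for house 3.
The beer drinker is narrowed to house 1 or 3; consider each.
Placing it in house 1 leads to a contradiction, so it's in house 3.
From clue 7, the carnation grower must be in house 4.
The only drink still possible for house 1 is lemonade.
The soda drinker is in house 4 (clue 2).
Clue 2 places the iris grower in house 3.
The only drink still possible for house 5 is wine.
House 2 flower: only dahlia fits.
So house 1 gets rose for flower.
So house 5 gets peony for flower.
So: house 1 = oboe/lemonade/rose, house 2 = trumpet/water/dahlia, house 3 = guitar/beer/iris, house 4 = violin/soda/carnation, house 5 = flute/wine/peony.

oboe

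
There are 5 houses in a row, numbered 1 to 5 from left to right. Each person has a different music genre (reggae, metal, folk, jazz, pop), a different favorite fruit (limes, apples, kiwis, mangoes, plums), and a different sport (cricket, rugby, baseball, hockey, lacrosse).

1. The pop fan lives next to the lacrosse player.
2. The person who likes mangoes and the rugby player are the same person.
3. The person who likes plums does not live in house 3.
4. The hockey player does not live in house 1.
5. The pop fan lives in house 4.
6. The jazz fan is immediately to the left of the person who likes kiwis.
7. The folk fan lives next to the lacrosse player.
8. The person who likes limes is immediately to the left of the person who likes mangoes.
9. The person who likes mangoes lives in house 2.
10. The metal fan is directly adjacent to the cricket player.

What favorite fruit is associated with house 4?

By clue 5, the pop fan is in house 4.
Clue 9 places the person who likes mangoes in house 2.
From clue 2, the rugby player must be in house 2.
Clue 7: the folk fan is in house 2.
Clue 7: the lacrosse player is in house 3.
Clue 8 places the person who likes limes in house 1.
House 3's music genre must be jazz (nothing else left).
From clue 6, the person who likes kiwis must be in house 4.
By clue 10, the metal fan is in house 5.
Clue 10 places the cricket player in house 4.
House 1 music genre: only reggae fits.
The only favorite fruit still possible for house 3 is apples.
House 5 favorite fruit: only plums fits.
House 1 sport: only baseball fits.
House 5 sport: only hockey fits.
So: house 1 = reggae/limes/baseball, house 2 = folk/mangoes/rugby, house 3 = jazz/apples/lacrosse, house 4 = pop/kiwis/cricket, house 5 = metal/plums/hockey.

kiwis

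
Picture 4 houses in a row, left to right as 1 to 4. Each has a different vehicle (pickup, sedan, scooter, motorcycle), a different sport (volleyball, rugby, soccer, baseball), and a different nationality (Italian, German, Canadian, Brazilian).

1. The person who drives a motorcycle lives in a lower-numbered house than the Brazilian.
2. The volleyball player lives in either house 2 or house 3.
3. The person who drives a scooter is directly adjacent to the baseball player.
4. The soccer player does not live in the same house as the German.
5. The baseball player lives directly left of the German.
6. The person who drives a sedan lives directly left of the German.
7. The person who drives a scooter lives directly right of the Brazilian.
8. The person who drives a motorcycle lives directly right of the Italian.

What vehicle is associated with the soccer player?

From clue 1, the person who drives a motorcycle must be in house 2.
From clue 1, the Brazilian must be in house 3.
The person who drives a scooter is in house 4 (clue 7).
From clue 8, the Italian must be in house 1.
The only vehicle still possible for house 1 is pickup.
That leaves sedan as the vehicle for house 3.
That leaves Canadian as the nationality for house 2.
House 4 nationality: only German fits.
Clue 3: the baseball player is in house 3.
That leaves rugby as the sport for house 4.
House 1 sport: only soccer fits.
The only sport still possible for house 2 is volleyball.
So: house 1 = pickup/soccer/Italian, house 2 = motorcycle/volleyball/Canadian, house 3 = sedan/baseball/Brazilian, house 4 = scooter/rugby/German.

pickup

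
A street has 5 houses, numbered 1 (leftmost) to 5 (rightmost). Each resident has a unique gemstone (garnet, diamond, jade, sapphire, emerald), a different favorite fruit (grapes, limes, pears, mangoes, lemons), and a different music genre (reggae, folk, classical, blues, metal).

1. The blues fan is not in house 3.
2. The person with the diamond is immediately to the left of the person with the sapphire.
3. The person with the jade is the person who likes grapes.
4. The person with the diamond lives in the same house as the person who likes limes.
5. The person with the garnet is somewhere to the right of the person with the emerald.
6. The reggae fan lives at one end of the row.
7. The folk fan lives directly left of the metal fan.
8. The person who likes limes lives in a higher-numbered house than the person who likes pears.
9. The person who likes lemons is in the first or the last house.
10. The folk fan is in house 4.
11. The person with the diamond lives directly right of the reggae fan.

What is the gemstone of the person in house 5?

Clue 10: the folk fan is in house 4.
From clue 11, the person with the diamond must be in house 2.
From clue 11, the reggae fan must be in house 1.
By clue 2, the person with the sapphire is in house 3.
Clue 4 places the person who likes limes in house 2.
By clue 7, the metal fan is in house 5.
Clue 8: the person who likes pears is in house 1.
That leaves lemons as the favorite fruit for house 5.
House 3 music genre: only classical fits.
Clue 3: the person with the jade is in house 4.
The person who likes grapes is in house 4 (clue 3).
That leaves emerald as the gemstone for house 1.
The only gemstone still possible for house 5 is garnet.
House 3's favorite fruit must be mangoes (nothing else left).
The only music genre still possible for house 2 is blues.
So: house 1 = emerald/pears/reggae, house 2 = diamond/limes/blues, house 3 = sapphire/mangoes/classical, house 4 = jade/grapes/folk, house 5 = garnet/lemons/metal.

garnet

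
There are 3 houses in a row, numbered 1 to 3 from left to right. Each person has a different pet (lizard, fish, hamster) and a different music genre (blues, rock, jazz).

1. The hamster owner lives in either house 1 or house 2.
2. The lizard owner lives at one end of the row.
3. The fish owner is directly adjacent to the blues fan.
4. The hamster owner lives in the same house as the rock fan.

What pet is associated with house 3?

The hamster owner is narrowed to house 1 or 2; consider each.
Placing it in house 2 leads to a contradiction, so it's in house 1.
Clue 4: the rock fan is in house 1.
The only pet still possible for house 2 is fish.
House 3 pet: only lizard fits.
The blues fan is in house 3 (clue 3).
House 2's music genre must be jazz (nothing else left).
So: house 1 = hamster/rock, house 2 = fish/jazz, house 3 = lizard/blues.

lizard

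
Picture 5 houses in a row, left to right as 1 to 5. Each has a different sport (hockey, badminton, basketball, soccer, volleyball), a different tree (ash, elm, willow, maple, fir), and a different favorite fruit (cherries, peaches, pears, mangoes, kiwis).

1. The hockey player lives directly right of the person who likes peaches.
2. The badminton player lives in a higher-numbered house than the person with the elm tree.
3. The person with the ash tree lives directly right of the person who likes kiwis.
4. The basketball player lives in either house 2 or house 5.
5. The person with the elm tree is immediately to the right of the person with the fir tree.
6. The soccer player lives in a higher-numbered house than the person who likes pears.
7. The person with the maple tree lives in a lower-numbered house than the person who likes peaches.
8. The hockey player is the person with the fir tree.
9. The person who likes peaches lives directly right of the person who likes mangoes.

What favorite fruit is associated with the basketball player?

peaches

That leaves volleyball as the sport for house 1.
House 5's favorite fruit must be cherries (nothing else left).
From clue 1, the hockey player must be in house 3.
By clue 1, the person who likes peaches is in house 2.
Clue 7: the person with the maple tree is in house 1.
By clue 8, the person with the fir tree is in house 3.
Clue 9 places the person who likes mangoes in house 1.
Clue 2 places the badminton player in house 5.
House 2's sport must be basketball (nothing else left).
That leaves soccer as the sport for house 4.
House 2 tree: only willow fits.
So house 4 gets elm for tree.
So house 5 gets ash for tree.
The person who likes kiwis is in house 4 (clue 3).
Clue 6: the person who likes pears is in house 3.
So: house 1 = volleyball/maple/mangoes, house 2 = basketball/willow/peaches, house 3 = hockey/fir/pears, house 4 = soccer/elm/kiwis, house 5 = badminton/ash/cherries.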